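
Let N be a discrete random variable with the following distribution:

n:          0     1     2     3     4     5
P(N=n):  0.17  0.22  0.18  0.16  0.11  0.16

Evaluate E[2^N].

E[2^N] = Σ 2^n·P(N=n)
 = 1·0.17 + 2·0.22 + 4·0.18 + 8·0.16 + 16·0.11 + 32·0.16
 = 0.17 + 0.44 + 0.72 + 1.28 + 1.76 + 5.12
 = 9.49

9.49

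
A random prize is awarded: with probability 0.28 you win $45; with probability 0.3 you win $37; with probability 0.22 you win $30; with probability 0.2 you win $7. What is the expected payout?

E[payout] = 45·0.28 + 37·0.3 + 30·0.22 + 7·0.2
 = 12.6 + 11.1 + 6.6 + 1.4
 = 31.7

31.7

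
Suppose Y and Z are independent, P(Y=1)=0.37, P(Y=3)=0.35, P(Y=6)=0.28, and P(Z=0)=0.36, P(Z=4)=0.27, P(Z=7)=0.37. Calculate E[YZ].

11.377

E[YZ] = Σ_y Σ_z yz · P(Y=y)P(Z=z)
 = 0·0.1332 + 4·0.0999 + 7·0.1369 + 0·0.126 + 12·0.0945 + 21·0.1295 + 0·0.1008 + 24·0.0756 + 42·0.1036
 = 0 + 0.3996 + 0.9583 + 0 + 1.134 + 2.7195 + 0 + 1.8144 + 4.3512
 = 11.377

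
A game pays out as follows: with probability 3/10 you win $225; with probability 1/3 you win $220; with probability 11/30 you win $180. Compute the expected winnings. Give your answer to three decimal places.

206.833

E[payout] = 225·3/10 + 220·1/3 + 180·11/30
 = 135/2 + 220/3 + 66
 = 1241/6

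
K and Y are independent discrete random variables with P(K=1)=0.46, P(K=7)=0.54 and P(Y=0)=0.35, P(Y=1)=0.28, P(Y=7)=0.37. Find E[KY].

12.1688

E[KY] = Σ_k Σ_y ky · P(K=k)P(Y=y)
 = 0·0.161 + 1·0.1288 + 7·0.1702 + 0·0.189 + 7·0.1512 + 49·0.1998
 = 0 + 0.1288 + 1.1914 + 0 + 1.0584 + 9.7902
 = 12.1688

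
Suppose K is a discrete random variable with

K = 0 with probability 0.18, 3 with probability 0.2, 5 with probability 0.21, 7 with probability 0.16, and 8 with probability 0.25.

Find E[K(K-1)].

26.12

E[K(K-1)] = Σ k(k-1)·P(K=k)
 = 0·0.18 + 6·0.2 + 20·0.21 + 42·0.16 + 56·0.25
 = 0 + 1.2 + 4.2 + 6.72 + 14
 = 26.12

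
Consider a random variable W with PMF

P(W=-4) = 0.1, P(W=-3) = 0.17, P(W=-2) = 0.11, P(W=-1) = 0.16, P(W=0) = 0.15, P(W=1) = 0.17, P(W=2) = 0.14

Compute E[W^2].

4.46

E[W^2] = Σ w^2·P(W=w)
 = 16·0.1 + 9·0.17 + 4·0.11 + 1·0.16 + 0·0.15 + 1·0.17 + 4·0.14
 = 1.6 + 1.53 + 0.44 + 0.16 + 0 + 0.17 + 0.56
 = 4.46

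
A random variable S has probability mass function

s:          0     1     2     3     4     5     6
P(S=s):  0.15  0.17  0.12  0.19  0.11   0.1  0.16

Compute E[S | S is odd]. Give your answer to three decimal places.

P(S is odd) = 0.17 + 0.19 + 0.1 = 0.46.
E[S | S is odd] = [1·0.17 + 3·0.19 + 5·0.1] / 0.46
 = 1.24 / 0.46
 = 62/23

2.696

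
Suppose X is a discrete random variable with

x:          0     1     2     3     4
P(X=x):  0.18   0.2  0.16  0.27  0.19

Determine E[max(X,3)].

3.19

E[max(X,3)] = Σ max(x,3)·P(X=x)
 = 3·0.18 + 3·0.2 + 3·0.16 + 3·0.27 + 4·0.19
 = 0.54 + 0.6 + 0.48 + 0.81 + 0.76
 = 3.19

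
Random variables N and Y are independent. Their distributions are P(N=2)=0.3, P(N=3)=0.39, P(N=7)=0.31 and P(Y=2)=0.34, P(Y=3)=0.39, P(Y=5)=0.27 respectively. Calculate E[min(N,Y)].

2.6294

E[min(N,Y)] = Σ_n Σ_y min(n,y) · P(N=n)P(Y=y)
 = 2·0.102 + 2·0.117 + 2·0.081 + 2·0.1326 + 3·0.1521 + 3·0.1053 + 2·0.1054 + 3·0.1209 + 5·0.0837
 = 0.204 + 0.234 + 0.162 + 0.2652 + 0.4563 + 0.3159 + 0.2108 + 0.3627 + 0.4185
 = 2.6294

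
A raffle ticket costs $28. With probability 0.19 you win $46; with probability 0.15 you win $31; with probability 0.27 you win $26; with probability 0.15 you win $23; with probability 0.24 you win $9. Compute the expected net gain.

-1.98

E[payout] = 46·0.19 + 31·0.15 + 26·0.27 + 23·0.15 + 9·0.24
 = 8.74 + 4.65 + 7.02 + 3.45 + 2.16
 = 26.02
Net = 26.02 - 28 = -1.98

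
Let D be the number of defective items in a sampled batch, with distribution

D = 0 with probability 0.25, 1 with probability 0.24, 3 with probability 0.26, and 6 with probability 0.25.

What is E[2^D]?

18.81

E[2^D] = Σ 2^d·P(D=d)
 = 1·0.25 + 2·0.24 + 8·0.26 + 64·0.25
 = 0.25 + 0.48 + 2.08 + 16
 = 18.81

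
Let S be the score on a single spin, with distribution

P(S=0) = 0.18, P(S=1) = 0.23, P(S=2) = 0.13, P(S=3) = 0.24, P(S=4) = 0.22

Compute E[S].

E[S] = Σ s·P(S=s)
 = 0·0.18 + 1·0.23 + 2·0.13 + 3·0.24 + 4·0.22
 = 0 + 0.23 + 0.26 + 0.72 + 0.88
 = 2.09

2.09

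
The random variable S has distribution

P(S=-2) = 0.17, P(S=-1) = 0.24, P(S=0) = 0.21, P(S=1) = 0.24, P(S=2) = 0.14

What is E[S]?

E[S] = Σ s·P(S=s)
 = (-2)·0.17 + (-1)·0.24 + 0·0.21 + 1·0.24 + 2·0.14
 = (-0.34) + (-0.24) + 0 + 0.24 + 0.28
 = -0.06

-0.06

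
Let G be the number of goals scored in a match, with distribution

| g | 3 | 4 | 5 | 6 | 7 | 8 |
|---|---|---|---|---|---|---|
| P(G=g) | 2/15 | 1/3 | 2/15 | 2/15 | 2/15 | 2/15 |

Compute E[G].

5.2

E[G] = Σ g·P(G=g)
 = 3·2/15 + 4·1/3 + 5·2/15 + 6·2/15 + 7·2/15 + 8·2/15
 = 2/5 + 4/3 + 2/3 + 4/5 + 14/15 + 16/15
 = 26/5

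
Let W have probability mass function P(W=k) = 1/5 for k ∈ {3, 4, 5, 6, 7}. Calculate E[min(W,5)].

4.4

E[min(W,5)] = Σ min(w,5)·P(W=w)
 = 3·1/5 + 4·1/5 + 5·1/5 + 5·1/5 + 5·1/5
 = 3/5 + 4/5 + 1 + 1 + 1
 = 22/5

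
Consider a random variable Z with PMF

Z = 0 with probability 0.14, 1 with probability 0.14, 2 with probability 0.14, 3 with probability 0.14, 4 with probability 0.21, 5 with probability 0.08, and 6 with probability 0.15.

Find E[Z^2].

E[Z^2] = Σ z^2·P(Z=z)
 = 0·0.14 + 1·0.14 + 4·0.14 + 9·0.14 + 16·0.21 + 25·0.08 + 36·0.15
 = 0 + 0.14 + 0.56 + 1.26 + 3.36 + 2 + 5.4
 = 12.72

12.72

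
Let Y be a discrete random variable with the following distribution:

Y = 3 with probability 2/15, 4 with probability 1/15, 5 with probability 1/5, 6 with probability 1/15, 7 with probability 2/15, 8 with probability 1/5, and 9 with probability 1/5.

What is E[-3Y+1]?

E[-3Y+1] = Σ (-3y+1)·P(Y=y)
 = (-8)·2/15 + (-11)·1/15 + (-14)·1/5 + (-17)·1/15 + (-20)·2/15 + (-23)·1/5 + (-26)·1/5
 = (-16/15) + (-11/15) + (-14/5) + (-17/15) + (-8/3) + (-23/5) + (-26/5)
 = -91/5

-18.2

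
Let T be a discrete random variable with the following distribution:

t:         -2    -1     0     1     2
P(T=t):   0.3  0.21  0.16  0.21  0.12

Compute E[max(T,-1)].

-0.06

E[max(T,-1)] = Σ max(t,-1)·P(T=t)
 = (-1)·0.3 + (-1)·0.21 + 0·0.16 + 1·0.21 + 2·0.12
 = (-0.3) + (-0.21) + 0 + 0.21 + 0.24
 = -0.06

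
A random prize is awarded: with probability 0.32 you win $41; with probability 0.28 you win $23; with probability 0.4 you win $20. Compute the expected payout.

E[payout] = 41·0.32 + 23·0.28 + 20·0.4
 = 13.12 + 6.44 + 8
 = 27.56

27.56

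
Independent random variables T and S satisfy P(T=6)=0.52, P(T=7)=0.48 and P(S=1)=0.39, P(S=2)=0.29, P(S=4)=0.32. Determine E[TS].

14.58

E[TS] = Σ_t Σ_s ts · P(T=t)P(S=s)
 = 6·0.2028 + 12·0.1508 + 24·0.1664 + 7·0.1872 + 14·0.1392 + 28·0.1536
 = 1.2168 + 1.8096 + 3.9936 + 1.3104 + 1.9488 + 4.3008
 = 14.58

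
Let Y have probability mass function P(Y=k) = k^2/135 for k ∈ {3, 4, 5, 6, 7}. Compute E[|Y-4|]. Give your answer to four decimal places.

E[|Y-4|] = Σ |y-4|·P(Y=y)
 = 1·1/15 + 0·16/135 + 1·5/27 + 2·4/15 + 3·49/135
 = 1/15 + 0 + 5/27 + 8/15 + 49/45
 = 253/135

1.8741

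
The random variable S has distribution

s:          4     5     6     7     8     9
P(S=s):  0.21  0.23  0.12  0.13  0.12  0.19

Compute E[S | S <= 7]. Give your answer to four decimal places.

P(S <= 7) = 0.21 + 0.23 + 0.12 + 0.13 = 0.69.
E[S | S <= 7] = [4·0.21 + 5·0.23 + 6·0.12 + 7·0.13] / 0.69
 = 3.62 / 0.69
 = 362/69

5.2464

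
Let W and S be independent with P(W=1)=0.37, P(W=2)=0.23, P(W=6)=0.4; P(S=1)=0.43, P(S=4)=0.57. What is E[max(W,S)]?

E[max(W,S)] = Σ_w Σ_s max(w,s) · P(W=w)P(S=s)
 = 1·0.1591 + 4·0.2109 + 2·0.0989 + 4·0.1311 + 6·0.172 + 6·0.228
 = 0.1591 + 0.8436 + 0.1978 + 0.5244 + 1.032 + 1.368
 = 4.1249

4.1249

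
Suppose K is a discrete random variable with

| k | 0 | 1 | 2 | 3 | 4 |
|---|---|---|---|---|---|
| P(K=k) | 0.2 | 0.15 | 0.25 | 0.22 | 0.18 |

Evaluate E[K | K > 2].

3.45

P(K > 2) = 0.22 + 0.18 = 0.4.
E[K | K > 2] = [3·0.22 + 4·0.18] / 0.4
 = 1.38 / 0.4
 = 69/20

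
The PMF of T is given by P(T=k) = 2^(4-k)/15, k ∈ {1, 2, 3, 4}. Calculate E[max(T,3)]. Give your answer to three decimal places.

3.067

E[max(T,3)] = Σ max(t,3)·P(T=t)
 = 3·8/15 + 3·4/15 + 3·2/15 + 4·1/15
 = 8/5 + 4/5 + 2/5 + 4/15
 = 46/15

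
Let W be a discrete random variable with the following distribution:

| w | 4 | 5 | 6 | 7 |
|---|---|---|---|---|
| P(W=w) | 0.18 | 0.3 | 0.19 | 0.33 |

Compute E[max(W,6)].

E[max(W,6)] = Σ max(w,6)·P(W=w)
 = 6·0.18 + 6·0.3 + 6·0.19 + 7·0.33
 = 1.08 + 1.8 + 1.14 + 2.31
 = 6.33

6.33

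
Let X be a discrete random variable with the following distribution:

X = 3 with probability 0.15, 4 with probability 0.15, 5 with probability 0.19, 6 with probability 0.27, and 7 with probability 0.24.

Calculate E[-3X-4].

-19.9

E[-3X-4] = Σ (-3x-4)·P(X=x)
 = (-13)·0.15 + (-16)·0.15 + (-19)·0.19 + (-22)·0.27 + (-25)·0.24
 = (-1.95) + (-2.4) + (-3.61) + (-5.94) + (-6)
 = -19.9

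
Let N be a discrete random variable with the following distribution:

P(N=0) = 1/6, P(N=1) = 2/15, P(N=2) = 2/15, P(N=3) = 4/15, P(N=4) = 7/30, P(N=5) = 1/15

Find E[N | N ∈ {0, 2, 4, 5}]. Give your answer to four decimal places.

2.5556

P(N ∈ {0, 2, 4, 5}) = 1/6 + 2/15 + 7/30 + 1/15 = 3/5.
E[N | N ∈ {0, 2, 4, 5}] = [0·1/6 + 2·2/15 + 4·7/30 + 5·1/15] / (3/5)
 = 23/15 / (3/5)
 = 23/9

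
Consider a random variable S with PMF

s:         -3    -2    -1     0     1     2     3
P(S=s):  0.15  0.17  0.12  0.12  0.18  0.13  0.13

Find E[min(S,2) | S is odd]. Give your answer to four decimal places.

P(S is odd) = 0.15 + 0.12 + 0.18 + 0.13 = 0.58.
E[min(S,2) | S is odd] = [(-3)·0.15 + (-1)·0.12 + 1·0.18 + 2·0.13] / 0.58
 = -0.13 / 0.58
 = -13/58

-0.2241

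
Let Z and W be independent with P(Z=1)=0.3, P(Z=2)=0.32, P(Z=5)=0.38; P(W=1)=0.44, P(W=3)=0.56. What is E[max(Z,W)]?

E[max(Z,W)] = Σ_z Σ_w max(z,w) · P(Z=z)P(W=w)
 = 1·0.132 + 3·0.168 + 2·0.1408 + 3·0.1792 + 5·0.1672 + 5·0.2128
 = 0.132 + 0.504 + 0.2816 + 0.5376 + 0.836 + 1.064
 = 3.3552

3.3552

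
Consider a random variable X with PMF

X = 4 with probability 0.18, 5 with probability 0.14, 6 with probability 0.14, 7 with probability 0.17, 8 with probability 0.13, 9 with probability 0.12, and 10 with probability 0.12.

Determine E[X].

6.77

E[X] = Σ x·P(X=x)
 = 4·0.18 + 5·0.14 + 6·0.14 + 7·0.17 + 8·0.13 + 9·0.12 + 10·0.12
 = 0.72 + 0.7 + 0.84 + 1.19 + 1.04 + 1.08 + 1.2
 = 6.77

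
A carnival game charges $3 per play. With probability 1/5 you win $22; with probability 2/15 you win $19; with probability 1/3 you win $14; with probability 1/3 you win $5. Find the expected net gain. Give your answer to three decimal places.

10.267

E[payout] = 22·1/5 + 19·2/15 + 14·1/3 + 5·1/3
 = 22/5 + 38/15 + 14/3 + 5/3
 = 199/15
Net = 199/15 - 3 = 154/15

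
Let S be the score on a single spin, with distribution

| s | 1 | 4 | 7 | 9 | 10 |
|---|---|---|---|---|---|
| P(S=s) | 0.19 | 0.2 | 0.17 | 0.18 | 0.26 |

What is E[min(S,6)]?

4.65

E[min(S,6)] = Σ min(s,6)·P(S=s)
 = 1·0.19 + 4·0.2 + 6·0.17 + 6·0.18 + 6·0.26
 = 0.19 + 0.8 + 1.02 + 1.08 + 1.56
 = 4.65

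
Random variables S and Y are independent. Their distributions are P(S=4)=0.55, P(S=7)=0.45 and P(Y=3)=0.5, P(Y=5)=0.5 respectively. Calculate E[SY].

21.4

E[SY] = Σ_s Σ_y sy · P(S=s)P(Y=y)
 = 12·0.275 + 20·0.275 + 21·0.225 + 35·0.225
 = 3.3 + 5.5 + 4.725 + 7.875
 = 21.4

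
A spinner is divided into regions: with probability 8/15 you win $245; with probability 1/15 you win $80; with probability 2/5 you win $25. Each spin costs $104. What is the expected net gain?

42

E[payout] = 245·8/15 + 80·1/15 + 25·2/5
 = 392/3 + 16/3 + 10
 = 146
Net = 146 - 104 = 42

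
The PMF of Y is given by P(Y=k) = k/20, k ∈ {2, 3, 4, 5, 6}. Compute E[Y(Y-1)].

17.5

E[Y(Y-1)] = Σ y(y-1)·P(Y=y)
 = 2·1/10 + 6·3/20 + 12·1/5 + 20·1/4 + 30·3/10
 = 1/5 + 9/10 + 12/5 + 5 + 9
 = 35/2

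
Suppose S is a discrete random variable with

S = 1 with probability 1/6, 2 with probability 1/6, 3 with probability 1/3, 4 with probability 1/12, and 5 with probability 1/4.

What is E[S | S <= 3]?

P(S <= 3) = 1/6 + 1/6 + 1/3 = 2/3.
E[S | S <= 3] = [1·1/6 + 2·1/6 + 3·1/3] / (2/3)
 = 3/2 / (2/3)
 = 9/4

2.25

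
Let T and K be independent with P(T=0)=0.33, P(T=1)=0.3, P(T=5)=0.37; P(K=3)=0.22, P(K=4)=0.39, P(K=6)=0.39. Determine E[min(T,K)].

1.8429

E[min(T,K)] = Σ_t Σ_k min(t,k) · P(T=t)P(K=k)
 = 0·0.0726 + 0·0.1287 + 0·0.1287 + 1·0.066 + 1·0.117 + 1·0.117 + 3·0.0814 + 4·0.1443 + 5·0.1443
 = 0 + 0 + 0 + 0.066 + 0.117 + 0.117 + 0.2442 + 0.5772 + 0.7215
 = 1.8429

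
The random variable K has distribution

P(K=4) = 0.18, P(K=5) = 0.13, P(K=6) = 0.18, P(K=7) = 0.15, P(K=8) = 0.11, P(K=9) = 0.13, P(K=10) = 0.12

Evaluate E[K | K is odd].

P(K is odd) = 0.13 + 0.15 + 0.13 = 0.41.
E[K | K is odd] = [5·0.13 + 7·0.15 + 9·0.13] / 0.41
 = 2.87 / 0.41
 = 7

7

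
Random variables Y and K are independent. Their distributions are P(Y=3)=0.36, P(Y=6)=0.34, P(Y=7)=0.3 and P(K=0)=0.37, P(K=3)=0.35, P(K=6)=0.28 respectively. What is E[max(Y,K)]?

5.5224

E[max(Y,K)] = Σ_y Σ_k max(y,k) · P(Y=y)P(K=k)
 = 3·0.1332 + 3·0.126 + 6·0.1008 + 6·0.1258 + 6·0.119 + 6·0.0952 + 7·0.111 + 7·0.105 + 7·0.084
 = 0.3996 + 0.378 + 0.6048 + 0.7548 + 0.714 + 0.5712 + 0.777 + 0.735 + 0.588
 = 5.5224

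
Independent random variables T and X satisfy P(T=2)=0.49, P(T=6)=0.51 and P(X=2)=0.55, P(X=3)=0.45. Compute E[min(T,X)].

2.2295

E[min(T,X)] = Σ_t Σ_x min(t,x) · P(T=t)P(X=x)
 = 2·0.2695 + 2·0.2205 + 2·0.2805 + 3·0.2295
 = 0.539 + 0.441 + 0.561 + 0.6885
 = 2.2295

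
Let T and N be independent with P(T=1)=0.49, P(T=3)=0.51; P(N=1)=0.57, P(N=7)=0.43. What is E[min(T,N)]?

1.4386

E[min(T,N)] = Σ_t Σ_n min(t,n) · P(T=t)P(N=n)
 = 1·0.2793 + 1·0.2107 + 1·0.2907 + 3·0.2193
 = 0.2793 + 0.2107 + 0.2907 + 0.6579
 = 1.4386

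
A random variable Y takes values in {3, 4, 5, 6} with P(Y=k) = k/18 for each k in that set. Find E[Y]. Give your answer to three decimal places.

E[Y] = Σ y·P(Y=y)
 = 3·1/6 + 4·2/9 + 5·5/18 + 6·1/3
 = 1/2 + 8/9 + 25/18 + 2
 = 43/9

4.778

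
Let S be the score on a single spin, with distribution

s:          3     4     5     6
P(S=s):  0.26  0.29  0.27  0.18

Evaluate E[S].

E[S] = Σ s·P(S=s)
 = 3·0.26 + 4·0.29 + 5·0.27 + 6·0.18
 = 0.78 + 1.16 + 1.35 + 1.08
 = 4.37

4.37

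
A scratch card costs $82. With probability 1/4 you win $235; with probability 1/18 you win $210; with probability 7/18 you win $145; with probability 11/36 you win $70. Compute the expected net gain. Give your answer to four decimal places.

66.1944

E[payout] = 235·1/4 + 210·1/18 + 145·7/18 + 70·11/36
 = 235/4 + 35/3 + 1015/18 + 385/18
 = 5335/36
Net = 5335/36 - 82 = 2383/36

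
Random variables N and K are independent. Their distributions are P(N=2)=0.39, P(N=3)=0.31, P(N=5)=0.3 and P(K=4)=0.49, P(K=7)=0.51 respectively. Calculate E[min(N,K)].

3.063

E[min(N,K)] = Σ_n Σ_k min(n,k) · P(N=n)P(K=k)
 = 2·0.1911 + 2·0.1989 + 3·0.1519 + 3·0.1581 + 4·0.147 + 5·0.153
 = 0.3822 + 0.3978 + 0.4557 + 0.4743 + 0.588 + 0.765
 = 3.063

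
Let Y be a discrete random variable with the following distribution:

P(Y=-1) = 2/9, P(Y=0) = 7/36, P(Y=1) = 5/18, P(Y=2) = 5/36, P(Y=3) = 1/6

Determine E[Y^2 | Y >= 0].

P(Y >= 0) = 7/36 + 5/18 + 5/36 + 1/6 = 7/9.
E[Y^2 | Y >= 0] = [0·7/36 + 1·5/18 + 4·5/36 + 9·1/6] / (7/9)
 = 7/3 / (7/9)
 = 3

3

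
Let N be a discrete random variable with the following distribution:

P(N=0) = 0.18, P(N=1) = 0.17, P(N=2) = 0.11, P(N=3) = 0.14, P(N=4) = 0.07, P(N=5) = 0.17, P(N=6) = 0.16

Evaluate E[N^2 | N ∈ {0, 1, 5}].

P(N ∈ {0, 1, 5}) = 0.18 + 0.17 + 0.17 = 0.52.
E[N^2 | N ∈ {0, 1, 5}] = [0·0.18 + 1·0.17 + 25·0.17] / 0.52
 = 4.42 / 0.52
 = 17/2

8.5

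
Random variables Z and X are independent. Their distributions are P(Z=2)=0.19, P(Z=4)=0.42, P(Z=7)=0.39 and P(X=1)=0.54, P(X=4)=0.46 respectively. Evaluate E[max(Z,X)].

E[max(Z,X)] = Σ_z Σ_x max(z,x) · P(Z=z)P(X=x)
 = 2·0.1026 + 4·0.0874 + 4·0.2268 + 4·0.1932 + 7·0.2106 + 7·0.1794
 = 0.2052 + 0.3496 + 0.9072 + 0.7728 + 1.4742 + 1.2558
 = 4.9648

4.9648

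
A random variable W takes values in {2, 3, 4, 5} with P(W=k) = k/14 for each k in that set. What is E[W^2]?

16

E[W^2] = Σ w^2·P(W=w)
 = 4·1/7 + 9·3/14 + 16·2/7 + 25·5/14
 = 4/7 + 27/14 + 32/7 + 125/14
 = 16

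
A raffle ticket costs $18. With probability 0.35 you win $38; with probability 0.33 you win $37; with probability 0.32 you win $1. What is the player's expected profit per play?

7.83

E[payout] = 38·0.35 + 37·0.33 + 1·0.32
 = 13.3 + 12.21 + 0.32
 = 25.83
Net = 25.83 - 18 = 7.83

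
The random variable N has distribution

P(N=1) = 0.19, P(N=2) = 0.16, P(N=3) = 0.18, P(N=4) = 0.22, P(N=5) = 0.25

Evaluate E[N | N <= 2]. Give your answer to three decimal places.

1.457

P(N <= 2) = 0.19 + 0.16 = 0.35.
E[N | N <= 2] = [1·0.19 + 2·0.16] / 0.35
 = 0.51 / 0.35
 = 51/35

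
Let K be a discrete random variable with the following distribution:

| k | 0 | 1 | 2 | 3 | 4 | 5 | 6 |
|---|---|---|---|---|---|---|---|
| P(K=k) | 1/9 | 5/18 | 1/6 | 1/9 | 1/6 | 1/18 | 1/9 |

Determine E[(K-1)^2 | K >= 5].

P(K >= 5) = 1/18 + 1/9 = 1/6.
E[(K-1)^2 | K >= 5] = [16·1/18 + 25·1/9] / (1/6)
 = 11/3 / (1/6)
 = 22

22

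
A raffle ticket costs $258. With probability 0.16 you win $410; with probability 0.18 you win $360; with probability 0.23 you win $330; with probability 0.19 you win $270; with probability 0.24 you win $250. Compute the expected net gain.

59.6

E[payout] = 410·0.16 + 360·0.18 + 330·0.23 + 270·0.19 + 250·0.24
 = 65.6 + 64.8 + 75.9 + 51.3 + 60
 = 317.6
Net = 317.6 - 258 = 59.6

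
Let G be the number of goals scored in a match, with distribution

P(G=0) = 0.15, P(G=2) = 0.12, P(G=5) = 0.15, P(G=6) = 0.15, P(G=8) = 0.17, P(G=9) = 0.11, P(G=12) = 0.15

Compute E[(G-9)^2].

E[(G-9)^2] = Σ (g-9)^2·P(G=g)
 = 81·0.15 + 49·0.12 + 16·0.15 + 9·0.15 + 1·0.17 + 0·0.11 + 9·0.15
 = 12.15 + 5.88 + 2.4 + 1.35 + 0.17 + 0 + 1.35
 = 23.3

23.3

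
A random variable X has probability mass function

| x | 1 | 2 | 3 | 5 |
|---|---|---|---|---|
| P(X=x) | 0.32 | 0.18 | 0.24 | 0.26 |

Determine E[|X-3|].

E[|X-3|] = Σ |x-3|·P(X=x)
 = 2·0.32 + 1·0.18 + 0·0.24 + 2·0.26
 = 0.64 + 0.18 + 0 + 0.52
 = 1.34

1.34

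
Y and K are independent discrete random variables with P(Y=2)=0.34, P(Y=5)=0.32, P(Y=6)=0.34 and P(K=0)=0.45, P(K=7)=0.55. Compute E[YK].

16.632

E[YK] = Σ_y Σ_k yk · P(Y=y)P(K=k)
 = 0·0.153 + 14·0.187 + 0·0.144 + 35·0.176 + 0·0.153 + 42·0.187
 = 0 + 2.618 + 0 + 6.16 + 0 + 7.854
 = 16.632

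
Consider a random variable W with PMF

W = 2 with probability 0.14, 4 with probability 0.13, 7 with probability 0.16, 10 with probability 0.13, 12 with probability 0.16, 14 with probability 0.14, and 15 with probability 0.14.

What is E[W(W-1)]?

96.26

E[W(W-1)] = Σ w(w-1)·P(W=w)
 = 2·0.14 + 12·0.13 + 42·0.16 + 90·0.13 + 132·0.16 + 182·0.14 + 210·0.14
 = 0.28 + 1.56 + 6.72 + 11.7 + 21.12 + 25.48 + 29.4
 = 96.26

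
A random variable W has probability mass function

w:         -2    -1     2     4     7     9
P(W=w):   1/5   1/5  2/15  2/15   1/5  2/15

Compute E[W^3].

173.6

E[W^3] = Σ w^3·P(W=w)
 = (-8)·1/5 + (-1)·1/5 + 8·2/15 + 64·2/15 + 343·1/5 + 729·2/15
 = (-8/5) + (-1/5) + 16/15 + 128/15 + 343/5 + 486/5
 = 868/5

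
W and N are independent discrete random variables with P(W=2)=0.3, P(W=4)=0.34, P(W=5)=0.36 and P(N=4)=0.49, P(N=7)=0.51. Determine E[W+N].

E[W+N] = Σ_w Σ_n (w+n) · P(W=w)P(N=n)
 = 6·0.147 + 9·0.153 + 8·0.1666 + 11·0.1734 + 9·0.1764 + 12·0.1836
 = 0.882 + 1.377 + 1.3328 + 1.9074 + 1.5876 + 2.2032
 = 9.29

9.29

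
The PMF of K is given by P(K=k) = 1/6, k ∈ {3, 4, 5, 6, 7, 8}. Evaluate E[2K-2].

9

E[2K-2] = Σ (2k-2)·P(K=k)
 = 4·1/6 + 6·1/6 + 8·1/6 + 10·1/6 + 12·1/6 + 14·1/6
 = 2/3 + 1 + 4/3 + 5/3 + 2 + 7/3
 = 9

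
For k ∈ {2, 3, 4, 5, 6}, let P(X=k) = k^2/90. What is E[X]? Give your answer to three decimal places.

E[X] = Σ x·P(X=x)
 = 2·2/45 + 3·1/10 + 4·8/45 + 5·5/18 + 6·2/5
 = 4/45 + 3/10 + 32/45 + 25/18 + 12/5
 = 44/9

4.889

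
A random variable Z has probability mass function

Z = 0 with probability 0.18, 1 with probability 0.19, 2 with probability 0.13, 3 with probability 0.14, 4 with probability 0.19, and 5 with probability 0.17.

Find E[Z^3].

E[Z^3] = Σ z^3·P(Z=z)
 = 0·0.18 + 1·0.19 + 8·0.13 + 27·0.14 + 64·0.19 + 125·0.17
 = 0 + 0.19 + 1.04 + 3.78 + 12.16 + 21.25
 = 38.42

38.42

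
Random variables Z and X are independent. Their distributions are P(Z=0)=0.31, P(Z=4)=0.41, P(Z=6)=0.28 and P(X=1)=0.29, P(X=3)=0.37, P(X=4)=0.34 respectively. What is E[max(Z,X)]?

4.1756

E[max(Z,X)] = Σ_z Σ_x max(z,x) · P(Z=z)P(X=x)
 = 1·0.0899 + 3·0.1147 + 4·0.1054 + 4·0.1189 + 4·0.1517 + 4·0.1394 + 6·0.0812 + 6·0.1036 + 6·0.0952
 = 0.0899 + 0.3441 + 0.4216 + 0.4756 + 0.6068 + 0.5576 + 0.4872 + 0.6216 + 0.5712
 = 4.1756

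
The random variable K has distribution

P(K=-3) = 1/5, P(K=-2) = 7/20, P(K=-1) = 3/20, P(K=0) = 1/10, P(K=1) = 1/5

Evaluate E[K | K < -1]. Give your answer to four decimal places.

P(K < -1) = 1/5 + 7/20 = 11/20.
E[K | K < -1] = [(-3)·1/5 + (-2)·7/20] / (11/20)
 = -13/10 / (11/20)
 = -26/11

-2.3636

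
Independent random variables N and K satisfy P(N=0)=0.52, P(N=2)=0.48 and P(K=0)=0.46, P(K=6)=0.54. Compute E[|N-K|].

3.1632

E[|N-K|] = Σ_n Σ_k |n-k| · P(N=n)P(K=k)
 = 0·0.2392 + 6·0.2808 + 2·0.2208 + 4·0.2592
 = 0 + 1.6848 + 0.4416 + 1.0368
 = 3.1632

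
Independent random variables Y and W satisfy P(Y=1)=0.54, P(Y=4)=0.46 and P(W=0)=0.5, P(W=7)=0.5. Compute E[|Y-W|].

3.5

E[|Y-W|] = Σ_y Σ_w |y-w| · P(Y=y)P(W=w)
 = 1·0.27 + 6·0.27 + 4·0.23 + 3·0.23
 = 0.27 + 1.62 + 0.92 + 0.69
 = 3.5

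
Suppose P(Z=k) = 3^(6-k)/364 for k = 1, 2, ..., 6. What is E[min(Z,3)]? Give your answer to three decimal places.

1.442

E[min(Z,3)] = Σ min(z,3)·P(Z=z)
 = 1·243/364 + 2·81/364 + 3·27/364 + 3·9/364 + 3·3/364 + 3·1/364
 = 243/364 + 81/182 + 81/364 + 27/364 + 9/364 + 3/364
 = 75/52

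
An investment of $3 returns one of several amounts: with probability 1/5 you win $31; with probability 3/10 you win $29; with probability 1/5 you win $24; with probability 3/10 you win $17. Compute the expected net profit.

E[payout] = 31·1/5 + 29·3/10 + 24·1/5 + 17·3/10
 = 31/5 + 87/10 + 24/5 + 51/10
 = 124/5
Net = 124/5 - 3 = 109/5

21.8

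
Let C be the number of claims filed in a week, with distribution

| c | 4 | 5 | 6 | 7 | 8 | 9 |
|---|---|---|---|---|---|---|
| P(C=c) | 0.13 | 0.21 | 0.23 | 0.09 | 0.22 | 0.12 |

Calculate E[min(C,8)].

6.3

E[min(C,8)] = Σ min(c,8)·P(C=c)
 = 4·0.13 + 5·0.21 + 6·0.23 + 7·0.09 + 8·0.22 + 8·0.12
 = 0.52 + 1.05 + 1.38 + 0.63 + 1.76 + 0.96
 = 6.3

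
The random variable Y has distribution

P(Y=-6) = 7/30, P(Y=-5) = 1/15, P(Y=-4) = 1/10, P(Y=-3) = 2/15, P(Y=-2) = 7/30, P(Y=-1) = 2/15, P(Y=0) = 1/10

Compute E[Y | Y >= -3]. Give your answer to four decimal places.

P(Y >= -3) = 2/15 + 7/30 + 2/15 + 1/10 = 3/5.
E[Y | Y >= -3] = [(-3)·2/15 + (-2)·7/30 + (-1)·2/15 + 0·1/10] / (3/5)
 = -1 / (3/5)
 = -5/3

-1.6667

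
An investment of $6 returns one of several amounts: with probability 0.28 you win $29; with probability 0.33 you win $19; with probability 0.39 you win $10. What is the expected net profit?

12.29

E[payout] = 29·0.28 + 19·0.33 + 10·0.39
 = 8.12 + 6.27 + 3.9
 = 18.29
Net = 18.29 - 6 = 12.29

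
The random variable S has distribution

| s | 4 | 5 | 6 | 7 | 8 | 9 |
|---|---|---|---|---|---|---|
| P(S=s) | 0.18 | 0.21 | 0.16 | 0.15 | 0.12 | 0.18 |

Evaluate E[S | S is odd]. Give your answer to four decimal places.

P(S is odd) = 0.21 + 0.15 + 0.18 = 0.54.
E[S | S is odd] = [5·0.21 + 7·0.15 + 9·0.18] / 0.54
 = 3.72 / 0.54
 = 62/9

6.8889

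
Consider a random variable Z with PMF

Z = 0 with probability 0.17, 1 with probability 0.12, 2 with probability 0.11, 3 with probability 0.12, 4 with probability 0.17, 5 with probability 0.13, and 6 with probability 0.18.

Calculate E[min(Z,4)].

2.62

E[min(Z,4)] = Σ min(z,4)·P(Z=z)
 = 0·0.17 + 1·0.12 + 2·0.11 + 3·0.12 + 4·0.17 + 4·0.13 + 4·0.18
 = 0 + 0.12 + 0.22 + 0.36 + 0.68 + 0.52 + 0.72
 = 2.62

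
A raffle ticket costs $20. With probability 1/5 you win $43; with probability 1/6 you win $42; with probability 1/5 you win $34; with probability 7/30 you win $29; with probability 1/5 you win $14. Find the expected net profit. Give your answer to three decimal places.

E[payout] = 43·1/5 + 42·1/6 + 34·1/5 + 29·7/30 + 14·1/5
 = 43/5 + 7 + 34/5 + 203/30 + 14/5
 = 959/30
Net = 959/30 - 20 = 359/30

11.967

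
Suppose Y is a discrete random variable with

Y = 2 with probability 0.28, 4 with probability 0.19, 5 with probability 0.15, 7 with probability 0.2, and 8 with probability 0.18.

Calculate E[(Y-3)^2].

E[(Y-3)^2] = Σ (y-3)^2·P(Y=y)
 = 1·0.28 + 1·0.19 + 4·0.15 + 16·0.2 + 25·0.18
 = 0.28 + 0.19 + 0.6 + 3.2 + 4.5
 = 8.77

8.77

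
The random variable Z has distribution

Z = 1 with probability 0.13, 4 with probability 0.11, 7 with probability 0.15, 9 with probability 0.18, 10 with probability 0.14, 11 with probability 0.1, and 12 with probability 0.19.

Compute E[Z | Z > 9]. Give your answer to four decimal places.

P(Z > 9) = 0.14 + 0.1 + 0.19 = 0.43.
E[Z | Z > 9] = [10·0.14 + 11·0.1 + 12·0.19] / 0.43
 = 4.78 / 0.43
 = 478/43

11.1163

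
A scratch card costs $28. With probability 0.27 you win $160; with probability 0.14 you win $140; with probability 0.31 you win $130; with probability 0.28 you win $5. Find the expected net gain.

E[payout] = 160·0.27 + 140·0.14 + 130·0.31 + 5·0.28
 = 43.2 + 19.6 + 40.3 + 1.4
 = 104.5
Net = 104.5 - 28 = 76.5

76.5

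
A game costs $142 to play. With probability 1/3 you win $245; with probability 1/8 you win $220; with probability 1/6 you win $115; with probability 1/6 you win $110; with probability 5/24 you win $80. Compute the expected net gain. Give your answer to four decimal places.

E[payout] = 245·1/3 + 220·1/8 + 115·1/6 + 110·1/6 + 80·5/24
 = 245/3 + 55/2 + 115/6 + 55/3 + 50/3
 = 490/3
Net = 490/3 - 142 = 64/3

21.3333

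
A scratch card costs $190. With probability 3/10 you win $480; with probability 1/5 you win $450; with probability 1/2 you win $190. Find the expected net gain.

139

E[payout] = 480·3/10 + 450·1/5 + 190·1/2
 = 144 + 90 + 95
 = 329
Net = 329 - 190 = 139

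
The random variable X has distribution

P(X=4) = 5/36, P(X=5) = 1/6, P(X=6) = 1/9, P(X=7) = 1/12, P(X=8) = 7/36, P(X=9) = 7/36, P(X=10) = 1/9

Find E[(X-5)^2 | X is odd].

7.75

P(X is odd) = 1/6 + 1/12 + 7/36 = 4/9.
E[(X-5)^2 | X is odd] = [0·1/6 + 4·1/12 + 16·7/36] / (4/9)
 = 31/9 / (4/9)
 = 31/4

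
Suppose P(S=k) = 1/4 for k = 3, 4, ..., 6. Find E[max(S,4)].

E[max(S,4)] = Σ max(s,4)·P(S=s)
 = 4·1/4 + 4·1/4 + 5·1/4 + 6·1/4
 = 1 + 1 + 5/4 + 3/2
 = 19/4

4.75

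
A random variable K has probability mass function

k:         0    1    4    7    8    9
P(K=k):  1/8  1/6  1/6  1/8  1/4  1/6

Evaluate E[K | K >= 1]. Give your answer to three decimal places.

P(K >= 1) = 1/6 + 1/6 + 1/8 + 1/4 + 1/6 = 7/8.
E[K | K >= 1] = [1·1/6 + 4·1/6 + 7·1/8 + 8·1/4 + 9·1/6] / (7/8)
 = 125/24 / (7/8)
 = 125/21

5.952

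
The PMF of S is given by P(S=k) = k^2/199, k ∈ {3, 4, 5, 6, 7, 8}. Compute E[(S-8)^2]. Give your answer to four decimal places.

4.5176

E[(S-8)^2] = Σ (s-8)^2·P(S=s)
 = 25·9/199 + 16·16/199 + 9·25/199 + 4·36/199 + 1·49/199 + 0·64/199
 = 225/199 + 256/199 + 225/199 + 144/199 + 49/199 + 0
 = 899/199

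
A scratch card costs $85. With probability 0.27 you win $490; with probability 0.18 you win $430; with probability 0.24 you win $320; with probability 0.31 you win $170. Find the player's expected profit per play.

E[payout] = 490·0.27 + 430·0.18 + 320·0.24 + 170·0.31
 = 132.3 + 77.4 + 76.8 + 52.7
 = 339.2
Net = 339.2 - 85 = 254.2

254.2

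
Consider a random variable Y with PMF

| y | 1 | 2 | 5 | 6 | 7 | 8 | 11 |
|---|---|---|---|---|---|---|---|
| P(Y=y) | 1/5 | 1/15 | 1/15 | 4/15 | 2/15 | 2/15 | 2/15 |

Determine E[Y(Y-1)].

37.2

E[Y(Y-1)] = Σ y(y-1)·P(Y=y)
 = 0·1/5 + 2·1/15 + 20·1/15 + 30·4/15 + 42·2/15 + 56·2/15 + 110·2/15
 = 0 + 2/15 + 4/3 + 8 + 28/5 + 112/15 + 44/3
 = 186/5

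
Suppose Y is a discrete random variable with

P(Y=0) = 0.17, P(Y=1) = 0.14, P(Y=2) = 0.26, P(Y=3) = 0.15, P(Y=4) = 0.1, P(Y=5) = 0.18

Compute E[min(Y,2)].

E[min(Y,2)] = Σ min(y,2)·P(Y=y)
 = 0·0.17 + 1·0.14 + 2·0.26 + 2·0.15 + 2·0.1 + 2·0.18
 = 0 + 0.14 + 0.52 + 0.3 + 0.2 + 0.36
 = 1.52

1.52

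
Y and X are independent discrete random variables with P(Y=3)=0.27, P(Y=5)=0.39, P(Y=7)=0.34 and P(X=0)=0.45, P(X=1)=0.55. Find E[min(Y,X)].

0.55

E[min(Y,X)] = Σ_y Σ_x min(y,x) · P(Y=y)P(X=x)
 = 0·0.1215 + 1·0.1485 + 0·0.1755 + 1·0.2145 + 0·0.153 + 1·0.187
 = 0 + 0.1485 + 0 + 0.2145 + 0 + 0.187
 = 0.55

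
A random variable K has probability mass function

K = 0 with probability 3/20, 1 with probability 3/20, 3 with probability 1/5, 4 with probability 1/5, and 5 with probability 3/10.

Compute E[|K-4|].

1.55

E[|K-4|] = Σ |k-4|·P(K=k)
 = 4·3/20 + 3·3/20 + 1·1/5 + 0·1/5 + 1·3/10
 = 3/5 + 9/20 + 1/5 + 0 + 3/10
 = 31/20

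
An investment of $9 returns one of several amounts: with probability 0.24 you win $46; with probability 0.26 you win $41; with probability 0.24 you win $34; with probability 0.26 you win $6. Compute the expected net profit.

E[payout] = 46·0.24 + 41·0.26 + 34·0.24 + 6·0.26
 = 11.04 + 10.66 + 8.16 + 1.56
 = 31.42
Net = 31.42 - 9 = 22.42

22.42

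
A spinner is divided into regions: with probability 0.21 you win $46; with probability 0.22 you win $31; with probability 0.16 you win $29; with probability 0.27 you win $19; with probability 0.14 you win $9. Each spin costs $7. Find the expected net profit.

20.51

E[payout] = 46·0.21 + 31·0.22 + 29·0.16 + 19·0.27 + 9·0.14
 = 9.66 + 6.82 + 4.64 + 5.13 + 1.26
 = 27.51
Net = 27.51 - 7 = 20.51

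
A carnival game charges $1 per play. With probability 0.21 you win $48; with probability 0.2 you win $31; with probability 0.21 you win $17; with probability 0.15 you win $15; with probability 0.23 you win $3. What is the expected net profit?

21.79

E[payout] = 48·0.21 + 31·0.2 + 17·0.21 + 15·0.15 + 3·0.23
 = 10.08 + 6.2 + 3.57 + 2.25 + 0.69
 = 22.79
Net = 22.79 - 1 = 21.79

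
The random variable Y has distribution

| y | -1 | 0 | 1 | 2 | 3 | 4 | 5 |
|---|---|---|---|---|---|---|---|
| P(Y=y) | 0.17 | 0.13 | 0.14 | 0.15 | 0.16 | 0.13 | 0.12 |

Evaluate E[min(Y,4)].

1.75

E[min(Y,4)] = Σ min(y,4)·P(Y=y)
 = (-1)·0.17 + 0·0.13 + 1·0.14 + 2·0.15 + 3·0.16 + 4·0.13 + 4·0.12
 = (-0.17) + 0 + 0.14 + 0.3 + 0.48 + 0.52 + 0.48
 = 1.75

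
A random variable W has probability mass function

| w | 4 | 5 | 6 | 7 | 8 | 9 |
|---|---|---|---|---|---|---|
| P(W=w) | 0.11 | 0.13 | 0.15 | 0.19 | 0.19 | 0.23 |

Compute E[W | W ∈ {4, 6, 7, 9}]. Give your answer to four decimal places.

6.9706

P(W ∈ {4, 6, 7, 9}) = 0.11 + 0.15 + 0.19 + 0.23 = 0.68.
E[W | W ∈ {4, 6, 7, 9}] = [4·0.11 + 6·0.15 + 7·0.19 + 9·0.23] / 0.68
 = 4.74 / 0.68
 = 237/34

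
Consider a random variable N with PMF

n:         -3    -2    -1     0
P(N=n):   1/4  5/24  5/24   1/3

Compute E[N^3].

-8.625

E[N^3] = Σ n^3·P(N=n)
 = (-27)·1/4 + (-8)·5/24 + (-1)·5/24 + 0·1/3
 = (-27/4) + (-5/3) + (-5/24) + 0
 = -69/8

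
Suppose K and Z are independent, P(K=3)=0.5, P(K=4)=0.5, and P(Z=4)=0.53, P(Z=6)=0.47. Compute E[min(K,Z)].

E[min(K,Z)] = Σ_k Σ_z min(k,z) · P(K=k)P(Z=z)
 = 3·0.265 + 3·0.235 + 4·0.265 + 4·0.235
 = 0.795 + 0.705 + 1.06 + 0.94
 = 3.5

3.5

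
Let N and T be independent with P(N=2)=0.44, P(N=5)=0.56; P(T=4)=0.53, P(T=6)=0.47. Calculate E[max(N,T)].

5.2368

E[max(N,T)] = Σ_n Σ_t max(n,t) · P(N=n)P(T=t)
 = 4·0.2332 + 6·0.2068 + 5·0.2968 + 6·0.2632
 = 0.9328 + 1.2408 + 1.484 + 1.5792
 = 5.2368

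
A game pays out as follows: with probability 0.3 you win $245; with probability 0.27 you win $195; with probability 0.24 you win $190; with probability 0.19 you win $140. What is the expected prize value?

E[payout] = 245·0.3 + 195·0.27 + 190·0.24 + 140·0.19
 = 73.5 + 52.65 + 45.6 + 26.6
 = 198.35

198.35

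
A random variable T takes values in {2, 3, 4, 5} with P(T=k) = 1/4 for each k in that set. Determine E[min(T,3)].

E[min(T,3)] = Σ min(t,3)·P(T=t)
 = 2·1/4 + 3·1/4 + 3·1/4 + 3·1/4
 = 1/2 + 3/4 + 3/4 + 3/4
 = 11/4

2.75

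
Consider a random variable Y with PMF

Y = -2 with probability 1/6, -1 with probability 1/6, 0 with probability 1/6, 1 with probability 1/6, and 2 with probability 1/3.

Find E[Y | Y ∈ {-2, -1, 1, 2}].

0.4

P(Y ∈ {-2, -1, 1, 2}) = 1/6 + 1/6 + 1/6 + 1/3 = 5/6.
E[Y | Y ∈ {-2, -1, 1, 2}] = [(-2)·1/6 + (-1)·1/6 + 1·1/6 + 2·1/3] / (5/6)
 = 1/3 / (5/6)
 = 2/5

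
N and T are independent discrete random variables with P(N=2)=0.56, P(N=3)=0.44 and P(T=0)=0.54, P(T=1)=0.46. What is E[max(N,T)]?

E[max(N,T)] = Σ_n Σ_t max(n,t) · P(N=n)P(T=t)
 = 2·0.3024 + 2·0.2576 + 3·0.2376 + 3·0.2024
 = 0.6048 + 0.5152 + 0.7128 + 0.6072
 = 2.44

2.44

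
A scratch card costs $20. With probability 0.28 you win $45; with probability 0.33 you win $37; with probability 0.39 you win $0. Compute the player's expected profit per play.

E[payout] = 45·0.28 + 37·0.33 + 0·0.39
 = 12.6 + 12.21 + 0
 = 24.81
Net = 24.81 - 20 = 4.81

4.81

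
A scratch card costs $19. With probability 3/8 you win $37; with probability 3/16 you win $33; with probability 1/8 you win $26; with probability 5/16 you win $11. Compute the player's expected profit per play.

E[payout] = 37·3/8 + 33·3/16 + 26·1/8 + 11·5/16
 = 111/8 + 99/16 + 13/4 + 55/16
 = 107/4
Net = 107/4 - 19 = 31/4

7.75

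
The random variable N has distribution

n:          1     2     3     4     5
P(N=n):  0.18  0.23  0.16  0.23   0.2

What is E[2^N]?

12.64

E[2^N] = Σ 2^n·P(N=n)
 = 2·0.18 + 4·0.23 + 8·0.16 + 16·0.23 + 32·0.2
 = 0.36 + 0.92 + 1.28 + 3.68 + 6.4
 = 12.64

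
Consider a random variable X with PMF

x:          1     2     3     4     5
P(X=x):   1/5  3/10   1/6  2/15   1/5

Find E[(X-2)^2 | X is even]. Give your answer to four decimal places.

1.2308

P(X is even) = 3/10 + 2/15 = 13/30.
E[(X-2)^2 | X is even] = [0·3/10 + 4·2/15] / (13/30)
 = 8/15 / (13/30)
 = 16/13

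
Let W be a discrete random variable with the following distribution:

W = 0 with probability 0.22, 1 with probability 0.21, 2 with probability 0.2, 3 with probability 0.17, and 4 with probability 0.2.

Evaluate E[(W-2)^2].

2.06

E[(W-2)^2] = Σ (w-2)^2·P(W=w)
 = 4·0.22 + 1·0.21 + 0·0.2 + 1·0.17 + 4·0.2
 = 0.88 + 0.21 + 0 + 0.17 + 0.8
 = 2.06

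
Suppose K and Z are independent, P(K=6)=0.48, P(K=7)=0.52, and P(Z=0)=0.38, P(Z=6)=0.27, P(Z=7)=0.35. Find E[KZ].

E[KZ] = Σ_k Σ_z kz · P(K=k)P(Z=z)
 = 0·0.1824 + 36·0.1296 + 42·0.168 + 0·0.1976 + 42·0.1404 + 49·0.182
 = 0 + 4.6656 + 7.056 + 0 + 5.8968 + 8.918
 = 26.5364

26.5364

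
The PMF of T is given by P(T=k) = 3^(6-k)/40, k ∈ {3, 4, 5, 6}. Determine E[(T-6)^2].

E[(T-6)^2] = Σ (t-6)^2·P(T=t)
 = 9·27/40 + 4·9/40 + 1·3/40 + 0·1/40
 = 243/40 + 9/10 + 3/40 + 0
 = 141/20

7.05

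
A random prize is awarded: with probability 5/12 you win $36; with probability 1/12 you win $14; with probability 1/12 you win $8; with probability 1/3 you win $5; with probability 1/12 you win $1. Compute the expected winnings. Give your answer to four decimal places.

E[payout] = 36·5/12 + 14·1/12 + 8·1/12 + 5·1/3 + 1·1/12
 = 15 + 7/6 + 2/3 + 5/3 + 1/12
 = 223/12

18.5833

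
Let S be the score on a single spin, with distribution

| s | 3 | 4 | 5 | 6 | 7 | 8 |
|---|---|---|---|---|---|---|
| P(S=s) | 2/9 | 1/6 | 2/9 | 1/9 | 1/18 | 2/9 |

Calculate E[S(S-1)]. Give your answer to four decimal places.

25.8889

E[S(S-1)] = Σ s(s-1)·P(S=s)
 = 6·2/9 + 12·1/6 + 20·2/9 + 30·1/9 + 42·1/18 + 56·2/9
 = 4/3 + 2 + 40/9 + 10/3 + 7/3 + 112/9
 = 233/9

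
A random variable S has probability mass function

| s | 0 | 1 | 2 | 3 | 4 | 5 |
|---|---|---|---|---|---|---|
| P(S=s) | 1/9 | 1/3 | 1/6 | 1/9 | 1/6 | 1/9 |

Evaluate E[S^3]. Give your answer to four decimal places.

29.2222

E[S^3] = Σ s^3·P(S=s)
 = 0·1/9 + 1·1/3 + 8·1/6 + 27·1/9 + 64·1/6 + 125·1/9
 = 0 + 1/3 + 4/3 + 3 + 32/3 + 125/9
 = 263/9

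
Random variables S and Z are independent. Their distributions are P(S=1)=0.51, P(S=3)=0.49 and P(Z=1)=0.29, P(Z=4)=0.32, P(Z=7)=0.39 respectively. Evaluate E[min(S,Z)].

E[min(S,Z)] = Σ_s Σ_z min(s,z) · P(S=s)P(Z=z)
 = 1·0.1479 + 1·0.1632 + 1·0.1989 + 1·0.1421 + 3·0.1568 + 3·0.1911
 = 0.1479 + 0.1632 + 0.1989 + 0.1421 + 0.4704 + 0.5733
 = 1.6958

1.6958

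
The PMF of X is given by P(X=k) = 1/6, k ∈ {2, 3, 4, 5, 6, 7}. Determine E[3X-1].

E[3X-1] = Σ (3x-1)·P(X=x)
 = 5·1/6 + 8·1/6 + 11·1/6 + 14·1/6 + 17·1/6 + 20·1/6
 = 5/6 + 4/3 + 11/6 + 7/3 + 17/6 + 10/3
 = 25/2

12.5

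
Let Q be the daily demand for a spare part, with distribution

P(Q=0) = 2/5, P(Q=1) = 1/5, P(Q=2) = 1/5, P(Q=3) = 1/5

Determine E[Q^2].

2.8

E[Q^2] = Σ q^2·P(Q=q)
 = 0·2/5 + 1·1/5 + 4·1/5 + 9·1/5
 = 0 + 1/5 + 4/5 + 9/5
 = 14/5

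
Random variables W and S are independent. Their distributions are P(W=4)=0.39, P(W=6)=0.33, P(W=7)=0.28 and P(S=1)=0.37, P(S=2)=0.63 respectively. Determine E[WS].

8.965

E[WS] = Σ_w Σ_s ws · P(W=w)P(S=s)
 = 4·0.1443 + 8·0.2457 + 6·0.1221 + 12·0.2079 + 7·0.1036 + 14·0.1764
 = 0.5772 + 1.9656 + 0.7326 + 2.4948 + 0.7252 + 2.4696
 = 8.965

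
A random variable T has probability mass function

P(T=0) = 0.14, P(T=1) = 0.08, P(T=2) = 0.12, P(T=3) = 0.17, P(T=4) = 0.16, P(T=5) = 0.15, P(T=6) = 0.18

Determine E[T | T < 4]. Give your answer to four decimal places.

1.6275

P(T < 4) = 0.14 + 0.08 + 0.12 + 0.17 = 0.51.
E[T | T < 4] = [0·0.14 + 1·0.08 + 2·0.12 + 3·0.17] / 0.51
 = 0.83 / 0.51
 = 83/51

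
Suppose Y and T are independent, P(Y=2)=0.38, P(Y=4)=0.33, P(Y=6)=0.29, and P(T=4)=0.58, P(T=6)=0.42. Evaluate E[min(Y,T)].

3.4836

E[min(Y,T)] = Σ_y Σ_t min(y,t) · P(Y=y)P(T=t)
 = 2·0.2204 + 2·0.1596 + 4·0.1914 + 4·0.1386 + 4·0.1682 + 6·0.1218
 = 0.4408 + 0.3192 + 0.7656 + 0.5544 + 0.6728 + 0.7308
 = 3.4836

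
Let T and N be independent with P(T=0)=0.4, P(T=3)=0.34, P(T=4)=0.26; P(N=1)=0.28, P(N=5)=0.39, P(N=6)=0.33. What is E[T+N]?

E[T+N] = Σ_t Σ_n (t+n) · P(T=t)P(N=n)
 = 1·0.112 + 5·0.156 + 6·0.132 + 4·0.0952 + 8·0.1326 + 9·0.1122 + 5·0.0728 + 9·0.1014 + 10·0.0858
 = 0.112 + 0.78 + 0.792 + 0.3808 + 1.0608 + 1.0098 + 0.364 + 0.9126 + 0.858
 = 6.27

6.27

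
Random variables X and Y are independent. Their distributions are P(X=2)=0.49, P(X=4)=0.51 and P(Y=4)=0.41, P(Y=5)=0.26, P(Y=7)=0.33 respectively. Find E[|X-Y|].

E[|X-Y|] = Σ_x Σ_y |x-y| · P(X=x)P(Y=y)
 = 2·0.2009 + 3·0.1274 + 5·0.1617 + 0·0.2091 + 1·0.1326 + 3·0.1683
 = 0.4018 + 0.3822 + 0.8085 + 0 + 0.1326 + 0.5049
 = 2.23

2.23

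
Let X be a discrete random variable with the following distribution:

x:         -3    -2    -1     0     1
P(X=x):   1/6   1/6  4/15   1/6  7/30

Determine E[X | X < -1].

-2.5

P(X < -1) = 1/6 + 1/6 = 1/3.
E[X | X < -1] = [(-3)·1/6 + (-2)·1/6] / (1/3)
 = -5/6 / (1/3)
 = -5/2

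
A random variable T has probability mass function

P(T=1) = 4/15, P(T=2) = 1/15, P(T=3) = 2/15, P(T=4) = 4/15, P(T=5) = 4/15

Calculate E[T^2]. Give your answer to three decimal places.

E[T^2] = Σ t^2·P(T=t)
 = 1·4/15 + 4·1/15 + 9·2/15 + 16·4/15 + 25·4/15
 = 4/15 + 4/15 + 6/5 + 64/15 + 20/3
 = 38/3

12.667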